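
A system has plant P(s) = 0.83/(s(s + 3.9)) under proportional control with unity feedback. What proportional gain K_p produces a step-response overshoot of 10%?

K_p = 13.1

From %OS = 100·exp(−πζ/√(1−ζ²)) = 10%, ζ = −ln(0.1)/√(π²+ln²(0.1)) = 0.5912.
Characteristic equation s² + 3.9s + 0.83K_p = 0 gives ζ = 3.9/(2√(0.83K_p)).
Setting ζ = 0.5912: √(0.83K_p) = 3.9/(2·0.5912) = 3.299, so K_p = 10.88/0.83 = 13.1.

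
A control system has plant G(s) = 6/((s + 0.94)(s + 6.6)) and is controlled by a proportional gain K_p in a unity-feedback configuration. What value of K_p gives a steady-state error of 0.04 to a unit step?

Steady-state error for a unit step on this type-0 loop is 1/(1 + K_p·G(0)).
G(0) = 0.9671. Require 1/(1 + K_p·0.9671) = 0.04, so 1 + 0.9671·K_p = 25.
K_p = (25 − 1)/0.9671 = 24.8.

K_p = 24.8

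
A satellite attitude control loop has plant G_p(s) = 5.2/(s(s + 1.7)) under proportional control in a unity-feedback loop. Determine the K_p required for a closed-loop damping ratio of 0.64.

Closed-loop characteristic equation: s² + 1.7s + K_p·5.2 = 0.
So ω_n = √(5.2K_p) and 2ζω_n = 1.7, giving ζ = 1.7/(2√(5.2K_p)).
Setting ζ = 0.64: √(5.2K_p) = 1.7/(2·0.64) = 1.328, so K_p = 1.764/5.2 = 0.339.

K_p = 0.339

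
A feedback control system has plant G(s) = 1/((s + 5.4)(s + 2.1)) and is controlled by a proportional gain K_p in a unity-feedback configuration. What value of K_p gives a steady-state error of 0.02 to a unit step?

Steady-state error for a unit step on this type-0 loop is 1/(1 + K_p·G(0)).
G(0) = 0.08818. Require 1/(1 + K_p·0.08818) = 0.02, so 1 + 0.08818·K_p = 50.
K_p = (50 − 1)/0.08818 = 556.

K_p = 556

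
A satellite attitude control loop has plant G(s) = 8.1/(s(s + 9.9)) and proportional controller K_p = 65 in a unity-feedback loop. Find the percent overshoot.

Closed-loop characteristic equation: s² + 9.9s + 526.5 = 0, so ω_n = 22.95 rad/s and ζ = 9.9/(2·22.95) = 0.2157.
%OS = 100·exp(−πζ/√(1−ζ²)) = 100·exp(−π·0.2157/√0.9535) = 50%.

50%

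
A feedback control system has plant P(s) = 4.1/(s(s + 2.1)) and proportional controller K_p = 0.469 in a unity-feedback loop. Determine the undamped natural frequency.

ω_n = 1.39 rad/s

1 + K_p·P(s) = 0 gives s² + 2.1s + 1.923 = 0.
So ω_n² = 1.923 ⇒ ω_n = 1.387 rad/s, and ζ = 2.1/(2ω_n) = 0.757.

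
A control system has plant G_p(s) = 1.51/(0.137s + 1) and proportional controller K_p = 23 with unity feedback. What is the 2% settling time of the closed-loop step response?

T_s ≈ 0.0153 s

Closed loop: T(s) = K_p·G_p/(1+K_p·G_p) = 34.73/(0.137s + 1 + 34.73), with pole at s = −(1 + 34.73)/0.137 = −260.8.
τ = 1/260.8 = 0.003834 s, so 2% settling time ≈ 4τ = 0.0153 s.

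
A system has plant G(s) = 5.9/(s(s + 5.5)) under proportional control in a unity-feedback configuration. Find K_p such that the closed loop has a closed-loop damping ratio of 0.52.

K_p = 4.74

Closed-loop characteristic equation: s² + 5.5s + K_p·5.9 = 0.
So ω_n = √(5.9K_p) and 2ζω_n = 5.5, giving ζ = 5.5/(2√(5.9K_p)).
Setting ζ = 0.52: √(5.9K_p) = 5.5/(2·0.52) = 5.288, so K_p = 27.97/5.9 = 4.74.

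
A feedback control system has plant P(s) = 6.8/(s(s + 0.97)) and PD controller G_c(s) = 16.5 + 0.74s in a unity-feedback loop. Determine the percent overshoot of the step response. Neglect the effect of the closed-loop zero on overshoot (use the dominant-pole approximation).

39.5%

Forward path: (16.5 + 0.74s)·6.8/(s(s+0.97)). The closed-loop characteristic equation is s² + (0.97 + 6.8·0.74)s + 6.8·16.5 = 0.
That is s² + 6.002s + 112.2 = 0, so ω_n = 10.59 rad/s and ζ = 6.002/(2·10.59) = 0.2833.
%OS = 100·exp(−πζ/√(1−ζ²)) = 39.5%.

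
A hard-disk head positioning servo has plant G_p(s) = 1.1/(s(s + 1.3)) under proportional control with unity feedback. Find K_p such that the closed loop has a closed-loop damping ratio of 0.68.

Closed-loop characteristic equation: s² + 1.3s + K_p·1.1 = 0.
So ω_n = √(1.1K_p) and 2ζω_n = 1.3, giving ζ = 1.3/(2√(1.1K_p)).
Setting ζ = 0.68: √(1.1K_p) = 1.3/(2·0.68) = 0.9559, so K_p = 0.9137/1.1 = 0.831.

K_p = 0.831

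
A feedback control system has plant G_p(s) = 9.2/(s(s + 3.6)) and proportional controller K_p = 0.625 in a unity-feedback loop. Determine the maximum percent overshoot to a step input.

2.82%

Closed-loop characteristic equation: s² + 3.6s + 5.75 = 0, so ω_n = 2.398 rad/s and ζ = 3.6/(2·2.398) = 0.7507.
%OS = 100·exp(−πζ/√(1−ζ²)) = 100·exp(−π·0.7507/√0.4365) = 2.82%.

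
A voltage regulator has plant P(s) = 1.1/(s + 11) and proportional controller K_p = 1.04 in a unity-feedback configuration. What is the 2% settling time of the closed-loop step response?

T_s ≈ 0.329 s

Closed-loop transfer function: T(s) = K_p·P(s)/(1 + K_p·P(s)) = 1.144/(s + 11 + 1.144) = 1.144/(s + 12.14).
Time constant τ = 1/12.14 = 0.08235 s, so the 2% settling time is about 4τ = 0.329 s.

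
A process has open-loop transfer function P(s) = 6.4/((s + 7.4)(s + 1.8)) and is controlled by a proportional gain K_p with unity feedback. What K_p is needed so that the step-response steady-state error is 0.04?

The loop is type 0, so e_ss(step) = 1/(1 + K_pos) with K_pos = K_p·P(0).
P(0) = 0.4805. Require 1/(1 + K_p·0.4805) = 0.04, so 1 + 0.4805·K_p = 25.
K_p = (25 − 1)/0.4805 = 50.

K_p = 50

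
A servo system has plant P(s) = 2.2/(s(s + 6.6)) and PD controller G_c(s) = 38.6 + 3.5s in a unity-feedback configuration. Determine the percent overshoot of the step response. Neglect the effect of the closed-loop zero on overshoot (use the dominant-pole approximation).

Forward path: (38.6 + 3.5s)·2.2/(s(s+6.6)). The closed-loop characteristic equation is s² + (6.6 + 2.2·3.5)s + 2.2·38.6 = 0.
That is s² + 14.3s + 84.92 = 0, so ω_n = 9.215 rad/s and ζ = 14.3/(2·9.215) = 0.7759.
%OS = 100·exp(−πζ/√(1−ζ²)) = 2.1%.

2.1%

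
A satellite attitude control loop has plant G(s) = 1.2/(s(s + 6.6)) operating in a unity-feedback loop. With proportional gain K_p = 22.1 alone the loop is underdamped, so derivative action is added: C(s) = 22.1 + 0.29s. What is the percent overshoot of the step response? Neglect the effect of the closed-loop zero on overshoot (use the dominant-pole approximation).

5.66%

Forward path: (22.1 + 0.29s)·1.2/(s(s+6.6)). The closed-loop characteristic equation is s² + (6.6 + 1.2·0.29)s + 1.2·22.1 = 0.
That is s² + 6.948s + 26.52 = 0, so ω_n = 5.15 rad/s and ζ = 6.948/(2·5.15) = 0.6746.
%OS = 100·exp(−πζ/√(1−ζ²)) = 5.66%.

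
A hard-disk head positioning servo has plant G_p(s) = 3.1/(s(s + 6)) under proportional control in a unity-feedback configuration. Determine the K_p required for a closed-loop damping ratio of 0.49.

Closed-loop characteristic equation: s² + 6s + K_p·3.1 = 0.
So ω_n = √(3.1K_p) and 2ζω_n = 6, giving ζ = 6/(2√(3.1K_p)).
Setting ζ = 0.49: √(3.1K_p) = 6/(2·0.49) = 6.122, so K_p = 37.48/3.1 = 12.1.

K_p = 12.1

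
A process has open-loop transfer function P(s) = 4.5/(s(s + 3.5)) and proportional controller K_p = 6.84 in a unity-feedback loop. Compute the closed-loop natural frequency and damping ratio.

ω_n = 5.55 rad/s, ζ = 0.315

The closed-loop denominator is s(s+3.5) + 6.84·4.5 = s² + 3.5s + 30.78.
So ω_n² = 30.78 ⇒ ω_n = 5.548 rad/s, and ζ = 3.5/(2ω_n) = 0.315.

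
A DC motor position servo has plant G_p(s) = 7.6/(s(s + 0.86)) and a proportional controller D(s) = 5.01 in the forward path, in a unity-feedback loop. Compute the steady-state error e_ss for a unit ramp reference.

The loop has one pole at the origin (type 1). Velocity error constant K_v = lim_{s→0} s·D(s)G_p(s) = 5.01·7.6/0.86 = 44.27.
Steady-state error to a unit ramp: e_ss = 1/K_v = 0.0226.

0.0226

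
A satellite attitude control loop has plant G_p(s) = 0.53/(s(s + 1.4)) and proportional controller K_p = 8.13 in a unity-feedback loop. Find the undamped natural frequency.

ω_n = 2.08 rad/s

With unity feedback the closed-loop characteristic equation is s² + 1.4s + 8.13·0.53 = s² + 1.4s + 4.309 = 0.
Matching s² + 2ζω_n s + ω_n²: ω_n = √4.309 = 2.076 rad/s and 2ζω_n = 1.4, so ζ = 1.4/(2·2.076) = 0.337.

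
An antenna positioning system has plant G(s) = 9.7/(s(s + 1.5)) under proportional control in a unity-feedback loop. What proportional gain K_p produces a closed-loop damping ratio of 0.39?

Closed-loop characteristic equation: s² + 1.5s + K_p·9.7 = 0.
So ω_n = √(9.7K_p) and 2ζω_n = 1.5, giving ζ = 1.5/(2√(9.7K_p)).
Setting ζ = 0.39: √(9.7K_p) = 1.5/(2·0.39) = 1.923, so K_p = 3.698/9.7 = 0.381.

K_p = 0.381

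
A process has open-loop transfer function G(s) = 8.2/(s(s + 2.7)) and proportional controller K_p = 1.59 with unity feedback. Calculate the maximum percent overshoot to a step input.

28.2%

From 1 + K_pG(s) = 0: s² + 2.7s + 13.04 = 0 ⇒ ω_n = 3.611, ζ = 0.3739.
%OS = 100·exp(−πζ/√(1−ζ²)) = 100·exp(−π·0.3739/√0.8602) = 28.2%.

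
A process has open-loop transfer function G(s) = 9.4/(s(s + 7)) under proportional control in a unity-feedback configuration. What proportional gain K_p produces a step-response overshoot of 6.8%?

K_p = 3.08

From %OS = 100·exp(−πζ/√(1−ζ²)) = 6.8%, ζ = −ln(0.068)/√(π²+ln²(0.068)) = 0.6502.
Characteristic equation s² + 7s + 9.4K_p = 0 gives ζ = 7/(2√(9.4K_p)).
Setting ζ = 0.6502: √(9.4K_p) = 7/(2·0.6502) = 5.383, so K_p = 28.98/9.4 = 3.08.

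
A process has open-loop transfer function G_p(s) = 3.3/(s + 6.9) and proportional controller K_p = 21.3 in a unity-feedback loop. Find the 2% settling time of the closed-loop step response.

Closed-loop transfer function: T(s) = K_p·G_p(s)/(1 + K_p·G_p(s)) = 70.29/(s + 6.9 + 70.29) = 70.29/(s + 77.19).
Time constant τ = 1/77.19 = 0.01296 s, so the 2% settling time is about 4τ = 0.0518 s.

T_s ≈ 0.0518 s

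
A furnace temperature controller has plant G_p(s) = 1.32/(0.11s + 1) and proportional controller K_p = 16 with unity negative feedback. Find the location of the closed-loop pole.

s = -201.1

Closed loop: T(s) = K_p·G_p/(1+K_p·G_p) = 21.12/(0.11s + 1 + 21.12), with pole at s = −(1 + 21.12)/0.11 = −201.1.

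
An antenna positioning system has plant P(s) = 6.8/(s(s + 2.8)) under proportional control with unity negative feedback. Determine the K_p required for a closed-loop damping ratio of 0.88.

Closed-loop characteristic equation: s² + 2.8s + K_p·6.8 = 0.
So ω_n = √(6.8K_p) and 2ζω_n = 2.8, giving ζ = 2.8/(2√(6.8K_p)).
Setting ζ = 0.88: √(6.8K_p) = 2.8/(2·0.88) = 1.591, so K_p = 2.531/6.8 = 0.372.

K_p = 0.372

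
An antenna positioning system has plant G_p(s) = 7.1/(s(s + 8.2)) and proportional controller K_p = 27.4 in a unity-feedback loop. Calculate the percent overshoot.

From 1 + K_pG_p(s) = 0: s² + 8.2s + 194.5 = 0 ⇒ ω_n = 13.95, ζ = 0.294.
%OS = 100·exp(−πζ/√(1−ζ²)) = 100·exp(−π·0.294/√0.9136) = 38.1%.

38.1%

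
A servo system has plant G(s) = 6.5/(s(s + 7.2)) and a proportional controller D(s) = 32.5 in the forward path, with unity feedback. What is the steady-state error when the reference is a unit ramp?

The loop has one pole at the origin (type 1). Velocity error constant K_v = lim_{s→0} s·D(s)G(s) = 32.5·6.5/7.2 = 29.34.
Steady-state error to a unit ramp: e_ss = 1/K_v = 0.0341.

0.0341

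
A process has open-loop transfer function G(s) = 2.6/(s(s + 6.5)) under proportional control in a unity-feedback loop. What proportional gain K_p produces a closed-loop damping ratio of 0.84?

K_p = 5.76

Closed-loop characteristic equation: s² + 6.5s + K_p·2.6 = 0.
So ω_n = √(2.6K_p) and 2ζω_n = 6.5, giving ζ = 6.5/(2√(2.6K_p)).
Setting ζ = 0.84: √(2.6K_p) = 6.5/(2·0.84) = 3.869, so K_p = 14.97/2.6 = 5.76.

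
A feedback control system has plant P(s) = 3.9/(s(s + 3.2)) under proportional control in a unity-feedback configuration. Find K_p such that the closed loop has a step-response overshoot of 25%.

K_p = 4.03

From %OS = 100·exp(−πζ/√(1−ζ²)) = 25%, ζ = −ln(0.25)/√(π²+ln²(0.25)) = 0.4037.
Characteristic equation s² + 3.2s + 3.9K_p = 0 gives ζ = 3.2/(2√(3.9K_p)).
Setting ζ = 0.4037: √(3.9K_p) = 3.2/(2·0.4037) = 3.963, so K_p = 15.71/3.9 = 4.03.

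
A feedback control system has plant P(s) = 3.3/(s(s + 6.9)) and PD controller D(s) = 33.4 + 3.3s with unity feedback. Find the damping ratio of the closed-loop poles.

Forward path: (33.4 + 3.3s)·3.3/(s(s+6.9)). The closed-loop characteristic equation is s² + (6.9 + 3.3·3.3)s + 3.3·33.4 = 0.
That is s² + 17.79s + 110.2 = 0, so ω_n = 10.5 rad/s and ζ = 17.79/(2·10.5) = 0.8473.

ζ = 0.847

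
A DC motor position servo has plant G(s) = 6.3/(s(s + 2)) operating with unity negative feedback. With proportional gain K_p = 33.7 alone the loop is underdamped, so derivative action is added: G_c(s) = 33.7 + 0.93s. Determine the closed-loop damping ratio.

Forward path: (33.7 + 0.93s)·6.3/(s(s+2)). The closed-loop characteristic equation is s² + (2 + 6.3·0.93)s + 6.3·33.7 = 0.
That is s² + 7.859s + 212.3 = 0, so ω_n = 14.57 rad/s and ζ = 7.859/(2·14.57) = 0.2697.

ζ = 0.27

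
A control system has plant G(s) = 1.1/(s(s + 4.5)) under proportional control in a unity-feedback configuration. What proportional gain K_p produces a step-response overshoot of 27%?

From %OS = 100·exp(−πζ/√(1−ζ²)) = 27%, ζ = −ln(0.27)/√(π²+ln²(0.27)) = 0.3847.
Characteristic equation s² + 4.5s + 1.1K_p = 0 gives ζ = 4.5/(2√(1.1K_p)).
Setting ζ = 0.3847: √(1.1K_p) = 4.5/(2·0.3847) = 5.849, so K_p = 34.21/1.1 = 31.1.

K_p = 31.1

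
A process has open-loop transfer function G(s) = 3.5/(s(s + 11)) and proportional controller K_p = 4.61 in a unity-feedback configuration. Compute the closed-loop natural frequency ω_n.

The closed-loop denominator is s(s+11) + 4.61·3.5 = s² + 11s + 16.14.
Matching s² + 2ζω_n s + ω_n²: ω_n = √16.14 = 4.017 rad/s and 2ζω_n = 11, so ζ = 11/(2·4.017) = 1.37.

ω_n = 4.02 rad/s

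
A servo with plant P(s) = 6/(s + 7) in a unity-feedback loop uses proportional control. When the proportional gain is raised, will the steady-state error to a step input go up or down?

decrease

e_ss = 1/(1 + K_p·P(0)); a larger K_p raises the denominator, so e_ss decreases.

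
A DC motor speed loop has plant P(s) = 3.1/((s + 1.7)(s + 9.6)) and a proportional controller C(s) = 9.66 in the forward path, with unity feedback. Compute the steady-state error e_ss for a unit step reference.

The loop is type 0. Static position error constant K_pos = C(0)·P(0) = 9.66·0.19 = 1.835.
Steady-state error to a unit step: e_ss = 1/(1+K_pos) = 1/2.835 = 0.353.

0.353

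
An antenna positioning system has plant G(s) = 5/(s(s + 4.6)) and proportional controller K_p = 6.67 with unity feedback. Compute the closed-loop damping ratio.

1 + K_p·G(s) = 0 gives s² + 4.6s + 33.35 = 0.
So ω_n² = 33.35 ⇒ ω_n = 5.775 rad/s, and ζ = 4.6/(2ω_n) = 0.398.

ζ = 0.398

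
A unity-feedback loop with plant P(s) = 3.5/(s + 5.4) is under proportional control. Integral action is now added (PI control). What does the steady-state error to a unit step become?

The integrator makes K_pos = lim_{s→0} C(s)G(s) infinite, so e_ss = 1/(1+K_pos) = 0.

0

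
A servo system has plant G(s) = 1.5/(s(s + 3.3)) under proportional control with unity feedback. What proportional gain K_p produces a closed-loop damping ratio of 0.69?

K_p = 3.81

Closed-loop characteristic equation: s² + 3.3s + K_p·1.5 = 0.
So ω_n = √(1.5K_p) and 2ζω_n = 3.3, giving ζ = 3.3/(2√(1.5K_p)).
Setting ζ = 0.69: √(1.5K_p) = 3.3/(2·0.69) = 2.391, so K_p = 5.718/1.5 = 3.81.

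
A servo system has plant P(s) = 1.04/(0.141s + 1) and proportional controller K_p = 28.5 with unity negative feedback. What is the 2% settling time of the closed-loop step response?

T_s ≈ 0.0184 s

Closed loop: T(s) = K_p·P/(1+K_p·P) = 29.64/(0.141s + 1 + 29.64), with pole at s = −(1 + 29.64)/0.141 = −217.3.
τ = 1/217.3 = 0.004602 s, so 2% settling time ≈ 4τ = 0.0184 s.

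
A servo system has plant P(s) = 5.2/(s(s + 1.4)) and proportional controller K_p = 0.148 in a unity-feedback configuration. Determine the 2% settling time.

T_s ≈ 5.71 s

From 1 + K_pP(s) = 0: s² + 1.4s + 0.7696 = 0 ⇒ ω_n = 0.8773, ζ = 0.7979.
2% settling time T_s ≈ 4/(ζω_n) = 4/0.7 = 5.71 s.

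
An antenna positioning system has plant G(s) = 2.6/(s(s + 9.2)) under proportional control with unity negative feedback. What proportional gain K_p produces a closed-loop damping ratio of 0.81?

K_p = 12.4

Closed-loop characteristic equation: s² + 9.2s + K_p·2.6 = 0.
So ω_n = √(2.6K_p) and 2ζω_n = 9.2, giving ζ = 9.2/(2√(2.6K_p)).
Setting ζ = 0.81: √(2.6K_p) = 9.2/(2·0.81) = 5.679, so K_p = 32.25/2.6 = 12.4.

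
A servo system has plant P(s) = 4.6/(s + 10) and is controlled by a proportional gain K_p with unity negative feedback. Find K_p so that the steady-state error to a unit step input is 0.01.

K_p = 215

For a type-0 loop with proportional control, e_ss = 1/(1 + K_p·P(0)).
P(0) = 0.46. Require 1/(1 + K_p·0.46) = 0.01, so 1 + 0.46·K_p = 100.
K_p = (100 − 1)/0.46 = 215.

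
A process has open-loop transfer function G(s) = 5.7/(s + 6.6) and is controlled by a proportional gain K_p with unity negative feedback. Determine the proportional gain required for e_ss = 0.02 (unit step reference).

For a type-0 loop with proportional control, e_ss = 1/(1 + K_p·G(0)).
G(0) = 0.8636. Require 1/(1 + K_p·0.8636) = 0.02, so 1 + 0.8636·K_p = 50.
K_p = (50 − 1)/0.8636 = 56.7.

K_p = 56.7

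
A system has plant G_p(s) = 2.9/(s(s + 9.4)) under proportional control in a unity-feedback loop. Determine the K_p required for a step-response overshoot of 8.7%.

K_p = 20.2

From %OS = 100·exp(−πζ/√(1−ζ²)) = 8.7%, ζ = −ln(0.087)/√(π²+ln²(0.087)) = 0.6137.
Characteristic equation s² + 9.4s + 2.9K_p = 0 gives ζ = 9.4/(2√(2.9K_p)).
Setting ζ = 0.6137: √(2.9K_p) = 9.4/(2·0.6137) = 7.659, so K_p = 58.65/2.9 = 20.2.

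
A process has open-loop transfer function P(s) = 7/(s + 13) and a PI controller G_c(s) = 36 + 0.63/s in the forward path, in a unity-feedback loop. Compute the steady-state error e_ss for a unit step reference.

0

The open loop G_c(s)P(s) has a pole at the origin (type 1), so the static position error constant is infinite and e_ss = 1/(1+∞) = 0.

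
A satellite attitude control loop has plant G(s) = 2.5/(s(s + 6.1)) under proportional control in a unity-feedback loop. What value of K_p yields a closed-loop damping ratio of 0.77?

K_p = 6.28

Closed-loop characteristic equation: s² + 6.1s + K_p·2.5 = 0.
So ω_n = √(2.5K_p) and 2ζω_n = 6.1, giving ζ = 6.1/(2√(2.5K_p)).
Setting ζ = 0.77: √(2.5K_p) = 6.1/(2·0.77) = 3.961, so K_p = 15.69/2.5 = 6.28.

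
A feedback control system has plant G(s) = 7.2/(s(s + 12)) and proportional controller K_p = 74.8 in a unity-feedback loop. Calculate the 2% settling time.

Closed-loop characteristic equation: s² + 12s + 538.6 = 0, so ω_n = 23.21 rad/s and ζ = 12/(2·23.21) = 0.2585.
2% settling time T_s ≈ 4/(ζω_n) = 4/6 = 0.667 s.

T_s ≈ 0.667 s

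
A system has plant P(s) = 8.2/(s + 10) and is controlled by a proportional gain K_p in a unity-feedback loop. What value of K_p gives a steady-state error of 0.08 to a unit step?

The loop is type 0, so e_ss(step) = 1/(1 + K_pos) with K_pos = K_p·P(0).
P(0) = 0.82. Require 1/(1 + K_p·0.82) = 0.08, so 1 + 0.82·K_p = 12.5.
K_p = (12.5 − 1)/0.82 = 14.

K_p = 14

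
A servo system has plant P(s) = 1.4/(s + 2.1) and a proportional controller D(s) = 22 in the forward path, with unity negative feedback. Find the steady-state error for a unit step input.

0.0638

The loop is type 0. Static position error constant K_pos = D(0)·P(0) = 22·0.6667 = 14.67.
Steady-state error to a unit step: e_ss = 1/(1+K_pos) = 1/15.67 = 0.0638.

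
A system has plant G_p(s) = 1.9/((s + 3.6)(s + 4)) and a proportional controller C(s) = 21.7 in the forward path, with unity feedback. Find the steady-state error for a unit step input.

The loop is type 0. Static position error constant K_pos = C(0)·G_p(0) = 21.7·0.1319 = 2.863.
Steady-state error to a unit step: e_ss = 1/(1+K_pos) = 1/3.863 = 0.259.

0.259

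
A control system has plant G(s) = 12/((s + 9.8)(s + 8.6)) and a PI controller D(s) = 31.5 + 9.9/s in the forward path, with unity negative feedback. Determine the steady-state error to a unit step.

The open loop D(s)G(s) has a pole at the origin (type 1), so the static position error constant is infinite and e_ss = 1/(1+∞) = 0.

0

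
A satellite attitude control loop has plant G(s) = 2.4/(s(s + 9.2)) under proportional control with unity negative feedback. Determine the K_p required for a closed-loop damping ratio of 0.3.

K_p = 98

Closed-loop characteristic equation: s² + 9.2s + K_p·2.4 = 0.
So ω_n = √(2.4K_p) and 2ζω_n = 9.2, giving ζ = 9.2/(2√(2.4K_p)).
Setting ζ = 0.3: √(2.4K_p) = 9.2/(2·0.3) = 15.33, so K_p = 235.1/2.4 = 98.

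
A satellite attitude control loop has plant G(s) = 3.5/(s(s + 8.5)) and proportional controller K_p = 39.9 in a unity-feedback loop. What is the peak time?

T_p = 0.285 s

The closed-loop denominator s² + 8.5s + 139.7 gives ω_n = √139.7 = 11.82 and ζ = 8.5/(2ω_n) = 0.3596.
Damped frequency ω_d = ω_n√(1−ζ²) = 11.03 rad/s, so peak time T_p = π/ω_d = 0.285 s.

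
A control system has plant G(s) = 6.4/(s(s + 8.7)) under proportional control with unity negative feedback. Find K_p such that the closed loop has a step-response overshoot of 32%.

K_p = 25.4

From %OS = 100·exp(−πζ/√(1−ζ²)) = 32%, ζ = −ln(0.32)/√(π²+ln²(0.32)) = 0.341.
Characteristic equation s² + 8.7s + 6.4K_p = 0 gives ζ = 8.7/(2√(6.4K_p)).
Setting ζ = 0.341: √(6.4K_p) = 8.7/(2·0.341) = 12.76, so K_p = 162.8/6.4 = 25.4.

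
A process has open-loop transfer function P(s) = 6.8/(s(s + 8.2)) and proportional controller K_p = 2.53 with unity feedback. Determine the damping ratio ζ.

With unity feedback the closed-loop characteristic equation is s² + 8.2s + 2.53·6.8 = s² + 8.2s + 17.2 = 0.
So ω_n² = 17.2 ⇒ ω_n = 4.148 rad/s, and ζ = 8.2/(2ω_n) = 0.988.

ζ = 0.988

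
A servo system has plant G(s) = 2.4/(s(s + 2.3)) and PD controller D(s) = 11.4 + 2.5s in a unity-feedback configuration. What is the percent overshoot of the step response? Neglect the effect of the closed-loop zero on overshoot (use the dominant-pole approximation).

Forward path: (11.4 + 2.5s)·2.4/(s(s+2.3)). The closed-loop characteristic equation is s² + (2.3 + 2.4·2.5)s + 2.4·11.4 = 0.
That is s² + 8.3s + 27.36 = 0, so ω_n = 5.231 rad/s and ζ = 8.3/(2·5.231) = 0.7934.
%OS = 100·exp(−πζ/√(1−ζ²)) = 1.67%.

1.67%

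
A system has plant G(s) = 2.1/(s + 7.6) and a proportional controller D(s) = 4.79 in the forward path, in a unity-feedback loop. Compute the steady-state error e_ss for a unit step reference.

The loop is type 0. Static position error constant K_pos = D(0)·G(0) = 4.79·0.2763 = 1.324.
Steady-state error to a unit step: e_ss = 1/(1+K_pos) = 1/2.324 = 0.43.

0.43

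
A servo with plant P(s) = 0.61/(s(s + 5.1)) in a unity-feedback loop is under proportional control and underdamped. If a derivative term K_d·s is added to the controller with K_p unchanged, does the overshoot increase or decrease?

decrease

With PD the characteristic equation becomes s² + (a + K·K_d)s + K·K_p = 0; the damping term grows, ζ rises, overshoot falls.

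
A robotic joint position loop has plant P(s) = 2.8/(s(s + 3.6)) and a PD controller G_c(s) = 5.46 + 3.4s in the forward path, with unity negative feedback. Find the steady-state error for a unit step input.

0

The open loop G_c(s)P(s) has a pole at the origin (type 1), so the static position error constant is infinite and e_ss = 1/(1+∞) = 0.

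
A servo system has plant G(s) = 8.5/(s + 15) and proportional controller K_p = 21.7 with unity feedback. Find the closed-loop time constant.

τ = 0.00501 s

Closed-loop transfer function: T(s) = K_p·G(s)/(1 + K_p·G(s)) = 184.4/(s + 15 + 184.4) = 184.4/(s + 199.4).
Time constant τ = 1/199.4 = 0.00501 s.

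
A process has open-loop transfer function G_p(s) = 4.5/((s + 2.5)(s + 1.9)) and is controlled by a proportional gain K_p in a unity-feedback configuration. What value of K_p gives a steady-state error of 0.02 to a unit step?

K_p = 51.7

Steady-state error for a unit step on this type-0 loop is 1/(1 + K_p·G_p(0)).
G_p(0) = 0.9474. Require 1/(1 + K_p·0.9474) = 0.02, so 1 + 0.9474·K_p = 50.
K_p = (50 − 1)/0.9474 = 51.7.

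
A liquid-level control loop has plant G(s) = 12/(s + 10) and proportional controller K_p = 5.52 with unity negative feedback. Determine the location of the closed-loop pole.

Closed-loop transfer function: T(s) = K_p·G(s)/(1 + K_p·G(s)) = 66.24/(s + 10 + 66.24) = 66.24/(s + 76.24).
The closed-loop pole is at s = −76.24.

s = -76.24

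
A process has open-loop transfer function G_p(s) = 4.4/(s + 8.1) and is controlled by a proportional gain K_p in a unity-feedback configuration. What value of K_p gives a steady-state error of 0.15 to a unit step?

The loop is type 0, so e_ss(step) = 1/(1 + K_pos) with K_pos = K_p·G_p(0).
G_p(0) = 0.5432. Require 1/(1 + K_p·0.5432) = 0.15, so 1 + 0.5432·K_p = 6.667.
K_p = (6.667 − 1)/0.5432 = 10.4.

K_p = 10.4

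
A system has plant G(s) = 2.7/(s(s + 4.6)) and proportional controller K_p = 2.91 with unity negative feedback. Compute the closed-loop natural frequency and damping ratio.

ω_n = 2.8 rad/s, ζ = 0.821

With unity feedback the closed-loop characteristic equation is s² + 4.6s + 2.91·2.7 = s² + 4.6s + 7.857 = 0.
So ω_n² = 7.857 ⇒ ω_n = 2.803 rad/s, and ζ = 4.6/(2ω_n) = 0.821.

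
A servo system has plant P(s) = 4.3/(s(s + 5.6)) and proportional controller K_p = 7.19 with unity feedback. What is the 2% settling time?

Closed-loop characteristic equation: s² + 5.6s + 30.92 = 0, so ω_n = 5.56 rad/s and ζ = 5.6/(2·5.56) = 0.5036.
2% settling time T_s ≈ 4/(ζω_n) = 4/2.8 = 1.43 s.

T_s ≈ 1.43 s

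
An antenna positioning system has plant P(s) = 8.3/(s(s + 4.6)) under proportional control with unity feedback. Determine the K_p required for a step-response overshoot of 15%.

From %OS = 100·exp(−πζ/√(1−ζ²)) = 15%, ζ = −ln(0.15)/√(π²+ln²(0.15)) = 0.5169.
Characteristic equation s² + 4.6s + 8.3K_p = 0 gives ζ = 4.6/(2√(8.3K_p)).
Setting ζ = 0.5169: √(8.3K_p) = 4.6/(2·0.5169) = 4.449, so K_p = 19.8/8.3 = 2.39.

K_p = 2.39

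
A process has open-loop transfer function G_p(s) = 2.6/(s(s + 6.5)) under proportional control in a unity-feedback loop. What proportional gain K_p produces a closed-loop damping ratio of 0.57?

Closed-loop characteristic equation: s² + 6.5s + K_p·2.6 = 0.
So ω_n = √(2.6K_p) and 2ζω_n = 6.5, giving ζ = 6.5/(2√(2.6K_p)).
Setting ζ = 0.57: √(2.6K_p) = 6.5/(2·0.57) = 5.702, so K_p = 32.51/2.6 = 12.5.

K_p = 12.5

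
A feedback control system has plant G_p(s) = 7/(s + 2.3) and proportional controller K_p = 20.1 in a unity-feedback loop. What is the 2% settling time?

Closed-loop transfer function: T(s) = K_p·G_p(s)/(1 + K_p·G_p(s)) = 140.7/(s + 2.3 + 140.7) = 140.7/(s + 143).
Time constant τ = 1/143 = 0.006993 s, so the 2% settling time is about 4τ = 0.028 s.

T_s ≈ 0.028 s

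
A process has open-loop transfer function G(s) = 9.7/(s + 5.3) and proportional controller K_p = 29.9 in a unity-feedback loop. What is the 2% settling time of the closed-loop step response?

Closed-loop transfer function: T(s) = K_p·G(s)/(1 + K_p·G(s)) = 290/(s + 5.3 + 290) = 290/(s + 295.3).
Time constant τ = 1/295.3 = 0.003386 s, so the 2% settling time is about 4τ = 0.0135 s.

T_s ≈ 0.0135 s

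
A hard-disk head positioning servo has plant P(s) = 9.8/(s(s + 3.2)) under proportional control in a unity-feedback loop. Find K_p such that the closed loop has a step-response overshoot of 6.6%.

K_p = 0.61

From %OS = 100·exp(−πζ/√(1−ζ²)) = 6.6%, ζ = −ln(0.066)/√(π²+ln²(0.066)) = 0.6543.
Characteristic equation s² + 3.2s + 9.8K_p = 0 gives ζ = 3.2/(2√(9.8K_p)).
Setting ζ = 0.6543: √(9.8K_p) = 3.2/(2·0.6543) = 2.445, so K_p = 5.98/9.8 = 0.61.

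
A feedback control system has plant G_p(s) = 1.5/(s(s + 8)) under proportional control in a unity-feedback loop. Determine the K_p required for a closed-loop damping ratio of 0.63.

K_p = 26.9

Closed-loop characteristic equation: s² + 8s + K_p·1.5 = 0.
So ω_n = √(1.5K_p) and 2ζω_n = 8, giving ζ = 8/(2√(1.5K_p)).
Setting ζ = 0.63: √(1.5K_p) = 8/(2·0.63) = 6.349, so K_p = 40.31/1.5 = 26.9.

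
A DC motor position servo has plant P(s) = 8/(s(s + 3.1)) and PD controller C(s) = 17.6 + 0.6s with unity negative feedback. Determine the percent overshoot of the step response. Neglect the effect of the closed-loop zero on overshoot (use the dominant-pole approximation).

Forward path: (17.6 + 0.6s)·8/(s(s+3.1)). The closed-loop characteristic equation is s² + (3.1 + 8·0.6)s + 8·17.6 = 0.
That is s² + 7.9s + 140.8 = 0, so ω_n = 11.87 rad/s and ζ = 7.9/(2·11.87) = 0.3329.
%OS = 100·exp(−πζ/√(1−ζ²)) = 33%.

33%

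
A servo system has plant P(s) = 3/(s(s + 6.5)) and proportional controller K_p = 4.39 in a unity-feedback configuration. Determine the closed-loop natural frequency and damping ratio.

With unity feedback the closed-loop characteristic equation is s² + 6.5s + 4.39·3 = s² + 6.5s + 13.17 = 0.
So ω_n² = 13.17 ⇒ ω_n = 3.629 rad/s, and ζ = 6.5/(2ω_n) = 0.896.

ω_n = 3.63 rad/s, ζ = 0.896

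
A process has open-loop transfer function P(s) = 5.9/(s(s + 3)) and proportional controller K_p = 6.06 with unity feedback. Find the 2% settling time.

Closed-loop characteristic equation: s² + 3s + 35.75 = 0, so ω_n = 5.979 rad/s and ζ = 3/(2·5.979) = 0.2509.
2% settling time T_s ≈ 4/(ζω_n) = 4/1.5 = 2.67 s.

T_s ≈ 2.67 s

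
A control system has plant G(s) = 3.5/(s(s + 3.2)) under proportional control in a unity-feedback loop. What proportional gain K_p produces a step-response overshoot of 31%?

From %OS = 100·exp(−πζ/√(1−ζ²)) = 31%, ζ = −ln(0.31)/√(π²+ln²(0.31)) = 0.3493.
Characteristic equation s² + 3.2s + 3.5K_p = 0 gives ζ = 3.2/(2√(3.5K_p)).
Setting ζ = 0.3493: √(3.5K_p) = 3.2/(2·0.3493) = 4.58, so K_p = 20.98/3.5 = 5.99.

K_p = 5.99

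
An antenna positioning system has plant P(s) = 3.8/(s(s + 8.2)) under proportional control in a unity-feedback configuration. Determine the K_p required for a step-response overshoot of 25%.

From %OS = 100·exp(−πζ/√(1−ζ²)) = 25%, ζ = −ln(0.25)/√(π²+ln²(0.25)) = 0.4037.
Characteristic equation s² + 8.2s + 3.8K_p = 0 gives ζ = 8.2/(2√(3.8K_p)).
Setting ζ = 0.4037: √(3.8K_p) = 8.2/(2·0.4037) = 10.16, so K_p = 103.1/3.8 = 27.1.

K_p = 27.1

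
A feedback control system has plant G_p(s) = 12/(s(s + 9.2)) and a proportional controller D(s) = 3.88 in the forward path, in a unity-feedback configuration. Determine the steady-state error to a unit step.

The open loop D(s)G_p(s) has a pole at the origin (type 1), so the static position error constant is infinite and e_ss = 1/(1+∞) = 0.

0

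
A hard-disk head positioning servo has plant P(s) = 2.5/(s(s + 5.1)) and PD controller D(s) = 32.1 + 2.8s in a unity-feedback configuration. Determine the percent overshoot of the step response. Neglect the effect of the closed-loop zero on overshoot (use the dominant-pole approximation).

Forward path: (32.1 + 2.8s)·2.5/(s(s+5.1)). The closed-loop characteristic equation is s² + (5.1 + 2.5·2.8)s + 2.5·32.1 = 0.
That is s² + 12.1s + 80.25 = 0, so ω_n = 8.958 rad/s and ζ = 12.1/(2·8.958) = 0.6754.
%OS = 100·exp(−πζ/√(1−ζ²)) = 5.63%.

5.63%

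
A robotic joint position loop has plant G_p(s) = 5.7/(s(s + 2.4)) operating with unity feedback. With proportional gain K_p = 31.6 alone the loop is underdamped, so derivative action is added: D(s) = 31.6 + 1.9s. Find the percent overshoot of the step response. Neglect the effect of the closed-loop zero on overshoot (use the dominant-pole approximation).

16.9%

Forward path: (31.6 + 1.9s)·5.7/(s(s+2.4)). The closed-loop characteristic equation is s² + (2.4 + 5.7·1.9)s + 5.7·31.6 = 0.
That is s² + 13.23s + 180.1 = 0, so ω_n = 13.42 rad/s and ζ = 13.23/(2·13.42) = 0.4929.
%OS = 100·exp(−πζ/√(1−ζ²)) = 16.9%.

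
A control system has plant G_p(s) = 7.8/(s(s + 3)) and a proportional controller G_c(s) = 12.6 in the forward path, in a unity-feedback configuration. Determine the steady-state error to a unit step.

0

The open loop G_c(s)G_p(s) has a pole at the origin (type 1), so the static position error constant is infinite and e_ss = 1/(1+∞) = 0.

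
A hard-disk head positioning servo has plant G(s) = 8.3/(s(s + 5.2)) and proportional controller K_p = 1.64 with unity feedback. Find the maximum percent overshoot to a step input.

From 1 + K_pG(s) = 0: s² + 5.2s + 13.61 = 0 ⇒ ω_n = 3.689, ζ = 0.7047.
%OS = 100·exp(−πζ/√(1−ζ²)) = 100·exp(−π·0.7047/√0.5034) = 4.41%.

4.41%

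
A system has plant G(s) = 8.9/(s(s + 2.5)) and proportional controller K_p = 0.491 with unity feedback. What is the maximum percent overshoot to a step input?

The closed-loop denominator s² + 2.5s + 4.37 gives ω_n = √4.37 = 2.09 and ζ = 2.5/(2ω_n) = 0.598.
%OS = 100·exp(−πζ/√(1−ζ²)) = 100·exp(−π·0.598/√0.6424) = 9.6%.

9.6%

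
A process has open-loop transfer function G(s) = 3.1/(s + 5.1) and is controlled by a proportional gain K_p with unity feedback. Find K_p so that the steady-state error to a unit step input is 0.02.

For a type-0 loop with proportional control, e_ss = 1/(1 + K_p·G(0)).
G(0) = 0.6078. Require 1/(1 + K_p·0.6078) = 0.02, so 1 + 0.6078·K_p = 50.
K_p = (50 − 1)/0.6078 = 80.6.

K_p = 80.6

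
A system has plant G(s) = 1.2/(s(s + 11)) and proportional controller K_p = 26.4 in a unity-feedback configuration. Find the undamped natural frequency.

1 + K_p·G(s) = 0 gives s² + 11s + 31.68 = 0.
Matching s² + 2ζω_n s + ω_n²: ω_n = √31.68 = 5.628 rad/s and 2ζω_n = 11, so ζ = 11/(2·5.628) = 0.977.

ω_n = 5.63 rad/s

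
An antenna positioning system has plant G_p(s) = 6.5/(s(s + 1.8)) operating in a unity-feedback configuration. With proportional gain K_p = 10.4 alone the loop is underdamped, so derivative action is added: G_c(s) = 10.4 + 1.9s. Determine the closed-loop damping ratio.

Forward path: (10.4 + 1.9s)·6.5/(s(s+1.8)). The closed-loop characteristic equation is s² + (1.8 + 6.5·1.9)s + 6.5·10.4 = 0.
That is s² + 14.15s + 67.6 = 0, so ω_n = 8.222 rad/s and ζ = 14.15/(2·8.222) = 0.8605.

ζ = 0.861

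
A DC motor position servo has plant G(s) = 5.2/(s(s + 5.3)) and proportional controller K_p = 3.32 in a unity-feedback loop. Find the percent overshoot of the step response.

7.42%

The closed-loop denominator s² + 5.3s + 17.26 gives ω_n = √17.26 = 4.155 and ζ = 5.3/(2ω_n) = 0.6378.
%OS = 100·exp(−πζ/√(1−ζ²)) = 100·exp(−π·0.6378/√0.5932) = 7.42%.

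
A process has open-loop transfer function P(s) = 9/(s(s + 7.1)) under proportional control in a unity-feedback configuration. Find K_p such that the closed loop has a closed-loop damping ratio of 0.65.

K_p = 3.31

Closed-loop characteristic equation: s² + 7.1s + K_p·9 = 0.
So ω_n = √(9K_p) and 2ζω_n = 7.1, giving ζ = 7.1/(2√(9K_p)).
Setting ζ = 0.65: √(9K_p) = 7.1/(2·0.65) = 5.462, so K_p = 29.83/9 = 3.31.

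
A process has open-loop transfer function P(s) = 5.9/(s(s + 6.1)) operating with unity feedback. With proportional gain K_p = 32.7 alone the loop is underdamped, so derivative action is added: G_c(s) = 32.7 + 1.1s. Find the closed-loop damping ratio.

Forward path: (32.7 + 1.1s)·5.9/(s(s+6.1)). The closed-loop characteristic equation is s² + (6.1 + 5.9·1.1)s + 5.9·32.7 = 0.
That is s² + 12.59s + 192.9 = 0, so ω_n = 13.89 rad/s and ζ = 12.59/(2·13.89) = 0.4532.

ζ = 0.453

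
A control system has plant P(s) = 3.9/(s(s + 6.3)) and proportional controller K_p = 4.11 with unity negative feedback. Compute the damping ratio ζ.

ζ = 0.787

With unity feedback the closed-loop characteristic equation is s² + 6.3s + 4.11·3.9 = s² + 6.3s + 16.03 = 0.
Matching s² + 2ζω_n s + ω_n²: ω_n = √16.03 = 4.004 rad/s and 2ζω_n = 6.3, so ζ = 6.3/(2·4.004) = 0.787.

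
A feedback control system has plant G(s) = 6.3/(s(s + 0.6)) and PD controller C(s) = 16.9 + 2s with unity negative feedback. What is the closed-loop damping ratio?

Forward path: (16.9 + 2s)·6.3/(s(s+0.6)). The closed-loop characteristic equation is s² + (0.6 + 6.3·2)s + 6.3·16.9 = 0.
That is s² + 13.2s + 106.5 = 0, so ω_n = 10.32 rad/s and ζ = 13.2/(2·10.32) = 0.6396.

ζ = 0.64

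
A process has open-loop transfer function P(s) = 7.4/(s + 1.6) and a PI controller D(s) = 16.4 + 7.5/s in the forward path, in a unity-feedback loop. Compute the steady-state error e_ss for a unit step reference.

0

The open loop D(s)P(s) has a pole at the origin (type 1), so the static position error constant is infinite and e_ss = 1/(1+∞) = 0.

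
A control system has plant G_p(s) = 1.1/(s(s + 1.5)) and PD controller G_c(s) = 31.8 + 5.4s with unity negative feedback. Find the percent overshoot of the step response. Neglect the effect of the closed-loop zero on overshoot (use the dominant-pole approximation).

Forward path: (31.8 + 5.4s)·1.1/(s(s+1.5)). The closed-loop characteristic equation is s² + (1.5 + 1.1·5.4)s + 1.1·31.8 = 0.
That is s² + 7.44s + 34.98 = 0, so ω_n = 5.914 rad/s and ζ = 7.44/(2·5.914) = 0.629.
%OS = 100·exp(−πζ/√(1−ζ²)) = 7.87%.

7.87%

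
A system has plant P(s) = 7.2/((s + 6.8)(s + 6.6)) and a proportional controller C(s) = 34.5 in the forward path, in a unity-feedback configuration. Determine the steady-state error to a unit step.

The loop is type 0. Static position error constant K_pos = C(0)·P(0) = 34.5·0.1604 = 5.535.
Steady-state error to a unit step: e_ss = 1/(1+K_pos) = 1/6.535 = 0.153.

0.153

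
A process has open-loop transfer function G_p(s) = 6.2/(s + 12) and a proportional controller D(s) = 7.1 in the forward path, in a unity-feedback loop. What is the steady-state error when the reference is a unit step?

The loop is type 0. Static position error constant K_pos = D(0)·G_p(0) = 7.1·0.5167 = 3.668.
Steady-state error to a unit step: e_ss = 1/(1+K_pos) = 1/4.668 = 0.214.

0.214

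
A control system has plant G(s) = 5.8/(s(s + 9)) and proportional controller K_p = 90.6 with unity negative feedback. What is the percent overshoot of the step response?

53.3%

Closed-loop characteristic equation: s² + 9s + 525.5 = 0, so ω_n = 22.92 rad/s and ζ = 9/(2·22.92) = 0.1963.
%OS = 100·exp(−πζ/√(1−ζ²)) = 100·exp(−π·0.1963/√0.9615) = 53.3%.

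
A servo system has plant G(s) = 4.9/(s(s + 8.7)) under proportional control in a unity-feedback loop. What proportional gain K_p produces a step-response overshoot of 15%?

K_p = 14.5

From %OS = 100·exp(−πζ/√(1−ζ²)) = 15%, ζ = −ln(0.15)/√(π²+ln²(0.15)) = 0.5169.
Characteristic equation s² + 8.7s + 4.9K_p = 0 gives ζ = 8.7/(2√(4.9K_p)).
Setting ζ = 0.5169: √(4.9K_p) = 8.7/(2·0.5169) = 8.415, so K_p = 70.81/4.9 = 14.5.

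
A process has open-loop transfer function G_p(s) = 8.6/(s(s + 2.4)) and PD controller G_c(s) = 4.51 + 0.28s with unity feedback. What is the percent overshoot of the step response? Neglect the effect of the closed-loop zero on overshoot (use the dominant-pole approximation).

Forward path: (4.51 + 0.28s)·8.6/(s(s+2.4)). The closed-loop characteristic equation is s² + (2.4 + 8.6·0.28)s + 8.6·4.51 = 0.
That is s² + 4.808s + 38.79 = 0, so ω_n = 6.228 rad/s and ζ = 4.808/(2·6.228) = 0.386.
%OS = 100·exp(−πζ/√(1−ζ²)) = 26.9%.

26.9%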